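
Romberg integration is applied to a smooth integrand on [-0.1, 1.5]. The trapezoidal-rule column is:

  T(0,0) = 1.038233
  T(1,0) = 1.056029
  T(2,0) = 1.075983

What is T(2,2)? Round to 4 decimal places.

T(1,1) = 1.056029 + (1.056029 − 1.038233)/3 = 1.061961
T(2,1) = 1.075983 + (1.075983 − 1.056029)/3 = 1.082634
T(2,2) = (16·1.082634 − 1.061961) / 15 = 1.084012

1.0840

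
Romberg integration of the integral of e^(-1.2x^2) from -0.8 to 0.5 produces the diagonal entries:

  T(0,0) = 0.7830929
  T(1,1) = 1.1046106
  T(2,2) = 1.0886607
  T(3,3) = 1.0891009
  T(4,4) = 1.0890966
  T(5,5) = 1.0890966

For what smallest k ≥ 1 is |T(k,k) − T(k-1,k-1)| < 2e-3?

k = 3

|T(1,1) − T(0,0)| = 0.3215177 ≥ 2e-3
|T(2,2) − T(1,1)| = 0.0159499 ≥ 2e-3
|T(3,3) − T(2,2)| = 0.0004402 < 2e-3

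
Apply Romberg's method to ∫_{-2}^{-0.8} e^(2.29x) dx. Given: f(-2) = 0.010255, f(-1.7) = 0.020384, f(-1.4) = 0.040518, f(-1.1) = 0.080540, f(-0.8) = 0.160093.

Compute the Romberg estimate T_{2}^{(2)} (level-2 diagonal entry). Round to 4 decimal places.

T_{0}^{(0)} (trapezoid, 1 panel, h=1.2000): 0.102209
T_{1}^{(0)} (trapezoid, 2 panels, h=0.6000): 0.075415
T_{2}^{(0)} (trapezoid, 4 panels, h=0.3000): 0.067985
T_{1}^{(1)} = 0.075415 + (0.075415 − 0.102209)/3 = 0.066484
T_{2}^{(1)} = 0.067985 + (0.067985 − 0.075415)/3 = 0.065508
T_{2}^{(2)} = 0.065508 + (0.065508 − 0.066484)/15 = 0.065443

0.0654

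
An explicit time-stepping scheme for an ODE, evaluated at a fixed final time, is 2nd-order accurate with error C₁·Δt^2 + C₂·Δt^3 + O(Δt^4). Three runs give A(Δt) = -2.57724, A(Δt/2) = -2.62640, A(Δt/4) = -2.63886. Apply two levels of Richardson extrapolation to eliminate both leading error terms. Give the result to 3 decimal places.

-2.643

First eliminate the Δt^2 term (factor 2^2 = 4):
  B₁ = (4·(-2.62640) − (-2.57724))/3 = -2.64279
  B₂ = (4·(-2.63886) − (-2.62640))/3 = -2.64301
Then eliminate the Δt^3 term (factor 2^3 = 8):
  (8·(-2.64301) − (-2.64279))/7 = -2.64304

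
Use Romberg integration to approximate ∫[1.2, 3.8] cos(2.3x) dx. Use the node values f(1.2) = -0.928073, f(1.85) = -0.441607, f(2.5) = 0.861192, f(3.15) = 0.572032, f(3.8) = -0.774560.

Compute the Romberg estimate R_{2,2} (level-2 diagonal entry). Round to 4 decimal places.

R_{0,0} (trapezoid, 1 panel, h=2.6000): -2.213423
R_{1,0} (trapezoid, 2 panels, h=1.3000): 0.012838
R_{2,0} (trapezoid, 4 panels, h=0.6500): 0.091195
R_{1,1} = 0.012838 + (0.012838 − (-2.213423))/3 = 0.754925
R_{2,1} = 0.091195 + (0.091195 − 0.012838)/3 = 0.117314
R_{2,2} = 0.117314 + (0.117314 − 0.754925)/15 = 0.074807

0.0748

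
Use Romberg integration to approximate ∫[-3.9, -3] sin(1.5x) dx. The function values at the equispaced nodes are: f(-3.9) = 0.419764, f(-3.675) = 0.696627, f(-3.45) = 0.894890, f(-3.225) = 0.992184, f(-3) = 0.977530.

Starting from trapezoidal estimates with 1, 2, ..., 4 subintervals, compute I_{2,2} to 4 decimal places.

0.7456

I_{0,0} (trapezoid, 1 panel, h=0.9000): 0.628782
I_{1,0} (trapezoid, 2 panels, h=0.4500): 0.717092
I_{2,0} (trapezoid, 4 panels, h=0.2250): 0.738528
I_{1,1} = 0.717092 + (0.717092 − 0.628782)/3 = 0.746529
I_{2,1} = 0.738528 + (0.738528 − 0.717092)/3 = 0.745673
I_{2,2} = 0.745673 + (0.745673 − 0.746529)/15 = 0.745616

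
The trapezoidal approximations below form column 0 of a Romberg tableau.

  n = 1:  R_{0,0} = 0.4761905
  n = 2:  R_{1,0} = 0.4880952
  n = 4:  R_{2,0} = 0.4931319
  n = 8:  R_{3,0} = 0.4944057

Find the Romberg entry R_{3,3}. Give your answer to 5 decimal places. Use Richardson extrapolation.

0.49483

Richardson extrapolation on the trapezoidal column (denominator 4−1=3):
R_{1,1} = (4·0.4880952 − 0.4761905) / 3 = 0.4920634
R_{2,1} = (4·0.4931319 − 0.4880952) / 3 = 0.4948108
R_{3,1} = (4·0.4944057 − 0.4931319) / 3 = 0.4948303
R_{2,2} = 0.4948108 + (0.4948108 − 0.4920634)/15 = 0.4949940
R_{3,2} = 0.4948303 + (0.4948303 − 0.4948108)/15 = 0.4948316
R_{3,3} = 0.4948316 + (0.4948316 − 0.4949940)/63 = 0.4948290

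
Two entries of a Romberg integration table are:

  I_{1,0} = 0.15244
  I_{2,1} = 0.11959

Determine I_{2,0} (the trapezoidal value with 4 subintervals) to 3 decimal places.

From I_{2,1} = (4·I_{2,0} − I_{1,0})/3, solve for I_{2,0}:
4·I_{2,0} = 3·0.11959 + 0.15244 = 0.51121
I_{2,0} = 0.12780

0.128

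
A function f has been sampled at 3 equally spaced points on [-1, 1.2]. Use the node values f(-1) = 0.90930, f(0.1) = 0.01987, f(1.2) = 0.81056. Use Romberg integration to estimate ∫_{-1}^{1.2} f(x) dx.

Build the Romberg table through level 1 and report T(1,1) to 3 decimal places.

0.660

T(0,0) (trapezoid, 1 panel, h=2.2000): 1.89185
T(1,0) (trapezoid, 2 panels, h=1.1000): 0.96778
T(1,1) = 0.96778 + (0.96778 − 1.89185)/3 = 0.65976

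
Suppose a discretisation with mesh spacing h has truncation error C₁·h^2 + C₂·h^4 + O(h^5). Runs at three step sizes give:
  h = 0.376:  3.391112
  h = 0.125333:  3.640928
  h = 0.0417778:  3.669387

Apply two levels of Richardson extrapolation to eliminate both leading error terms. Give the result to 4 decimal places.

3.6730

First eliminate the h^2 term (factor 3^2 = 9):
  B₁ = (9·3.640928 − 3.391112)/8 = 3.672155
  B₂ = (9·3.669387 − 3.640928)/8 = 3.672944
Then eliminate the h^4 term (factor 3^4 = 81):
  (81·3.672944 − 3.672155)/80 = 3.672954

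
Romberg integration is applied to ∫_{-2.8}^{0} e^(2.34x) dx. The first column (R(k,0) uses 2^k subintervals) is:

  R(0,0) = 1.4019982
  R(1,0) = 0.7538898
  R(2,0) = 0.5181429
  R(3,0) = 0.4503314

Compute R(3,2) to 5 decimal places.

Richardson extrapolation on the trapezoidal column (denominator 4−1=3):
R(2,1) = 0.5181429 + (0.5181429 − 0.7538898)/3 = 0.4395606
R(3,1) = 0.4503314 + (0.4503314 − 0.5181429)/3 = 0.4277276
R(3,2) = (16·0.4277276 − 0.4395606) / 15 = 0.4269387

0.42694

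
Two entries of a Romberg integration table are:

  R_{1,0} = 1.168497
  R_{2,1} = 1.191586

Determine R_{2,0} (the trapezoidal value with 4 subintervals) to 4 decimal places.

From R_{2,1} = (4·R_{2,0} − R_{1,0})/3, solve for R_{2,0}:
4·R_{2,0} = 3·1.191586 + 1.168497 = 4.743255
R_{2,0} = 1.185814

1.1858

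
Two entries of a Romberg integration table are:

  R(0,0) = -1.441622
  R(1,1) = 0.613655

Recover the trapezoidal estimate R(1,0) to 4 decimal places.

0.0998

From R(1,1) = (4·R(1,0) − R(0,0))/3, solve for R(1,0):
4·R(1,0) = 3·0.613655 + (-1.441622) = 0.399343
R(1,0) = 0.099836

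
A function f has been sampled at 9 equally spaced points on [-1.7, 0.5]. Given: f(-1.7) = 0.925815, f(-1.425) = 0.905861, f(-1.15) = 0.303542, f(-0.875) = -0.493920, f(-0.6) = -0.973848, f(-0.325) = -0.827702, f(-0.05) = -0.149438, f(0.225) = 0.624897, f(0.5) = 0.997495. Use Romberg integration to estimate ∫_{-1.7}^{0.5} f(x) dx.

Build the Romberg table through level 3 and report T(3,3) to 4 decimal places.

T(0,0) (trapezoid, 1 panel, h=2.2000): 2.115641
T(1,0) (trapezoid, 2 panels, h=1.1000): -0.013412
T(2,0) (trapezoid, 4 panels, h=0.5500): 0.078051
T(3,0) (trapezoid, 8 panels, h=0.2750): 0.096538
T(1,1) = -0.013412 + (-0.013412 − 2.115641)/3 = -0.723096
T(2,1) = 0.078051 + (0.078051 − (-0.013412))/3 = 0.108539
T(3,1) = 0.096538 + (0.096538 − 0.078051)/3 = 0.102700
T(2,2) = 0.108539 + (0.108539 − (-0.723096))/15 = 0.163981
T(3,2) = 0.102700 + (0.102700 − 0.108539)/15 = 0.102311
T(3,3) = 0.102311 + (0.102311 − 0.163981)/63 = 0.101332

0.1013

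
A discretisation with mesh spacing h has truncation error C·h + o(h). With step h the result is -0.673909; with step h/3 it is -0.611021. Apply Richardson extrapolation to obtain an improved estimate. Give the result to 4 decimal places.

-0.5796

The leading error scales as h; refining by a factor of 3 reduces it by 3^1 = 3.
Extrapolated value = (3·A(h/3) − A(h)) / (3 − 1)
= (3·(-0.611021) − (-0.673909)) / 2
= -1.159154 / 2 = -0.579577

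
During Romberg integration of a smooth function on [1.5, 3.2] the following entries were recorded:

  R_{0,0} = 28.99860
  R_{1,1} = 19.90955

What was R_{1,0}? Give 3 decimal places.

22.182

From R_{1,1} = (4·R_{1,0} − R_{0,0})/3, solve for R_{1,0}:
4·R_{1,0} = 3·19.90955 + 28.99860 = 88.72725
R_{1,0} = 22.18181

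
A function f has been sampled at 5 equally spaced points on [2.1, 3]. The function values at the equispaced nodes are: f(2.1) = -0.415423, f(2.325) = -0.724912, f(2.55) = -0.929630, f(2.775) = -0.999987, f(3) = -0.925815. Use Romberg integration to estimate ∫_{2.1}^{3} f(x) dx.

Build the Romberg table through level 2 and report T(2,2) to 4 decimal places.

T(0,0) (trapezoid, 1 panel, h=0.9000): -0.603557
T(1,0) (trapezoid, 2 panels, h=0.4500): -0.720112
T(2,0) (trapezoid, 4 panels, h=0.2250): -0.748158
T(1,1) = -0.720112 + (-0.720112 − (-0.603557))/3 = -0.758964
T(2,1) = -0.748158 + (-0.748158 − (-0.720112))/3 = -0.757507
T(2,2) = -0.757507 + (-0.757507 − (-0.758964))/15 = -0.757410

-0.7574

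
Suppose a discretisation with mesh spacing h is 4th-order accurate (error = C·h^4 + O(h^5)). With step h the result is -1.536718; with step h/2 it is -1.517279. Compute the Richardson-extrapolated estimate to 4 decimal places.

The leading error scales as h^4; refining by a factor of 2 reduces it by 2^4 = 16.
Extrapolated value = (16·A(h/2) − A(h)) / (16 − 1)
= (16·(-1.517279) − (-1.536718)) / 15
= -22.739746 / 15 = -1.515983

-1.5160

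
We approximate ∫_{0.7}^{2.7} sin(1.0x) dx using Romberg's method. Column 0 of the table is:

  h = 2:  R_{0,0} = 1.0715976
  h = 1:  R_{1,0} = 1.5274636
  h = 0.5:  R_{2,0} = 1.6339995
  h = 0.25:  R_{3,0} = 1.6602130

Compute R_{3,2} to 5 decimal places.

1.66891

R_{2,1} = 1.6339995 + (1.6339995 − 1.5274636)/3 = 1.6695115
R_{3,1} = 1.6602130 + (1.6602130 − 1.6339995)/3 = 1.6689508
R_{3,2} = 1.6689508 + (1.6689508 − 1.6695115)/15 = 1.6689134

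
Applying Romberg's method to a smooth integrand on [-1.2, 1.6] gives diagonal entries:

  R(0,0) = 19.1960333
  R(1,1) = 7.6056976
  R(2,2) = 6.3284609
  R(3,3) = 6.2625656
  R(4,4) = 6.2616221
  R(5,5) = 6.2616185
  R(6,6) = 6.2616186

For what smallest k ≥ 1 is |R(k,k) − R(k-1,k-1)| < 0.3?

k = 3

|R(1,1) − R(0,0)| = 11.5903357 ≥ 0.3
|R(2,2) − R(1,1)| = 1.2772367 ≥ 0.3
|R(3,3) − R(2,2)| = 0.0658953 < 0.3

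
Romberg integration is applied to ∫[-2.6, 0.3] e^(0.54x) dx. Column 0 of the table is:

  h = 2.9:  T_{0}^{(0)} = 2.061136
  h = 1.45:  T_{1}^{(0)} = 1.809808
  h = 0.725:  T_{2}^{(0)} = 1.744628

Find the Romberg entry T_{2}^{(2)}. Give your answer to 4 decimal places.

Richardson extrapolation on the trapezoidal column (denominator 4−1=3):
T_{1}^{(1)} = 1.809808 + (1.809808 − 2.061136)/3 = 1.726032
T_{2}^{(1)} = 1.744628 + (1.744628 − 1.809808)/3 = 1.722901
T_{2}^{(2)} = 1.722901 + (1.722901 − 1.726032)/15 = 1.722692

1.7227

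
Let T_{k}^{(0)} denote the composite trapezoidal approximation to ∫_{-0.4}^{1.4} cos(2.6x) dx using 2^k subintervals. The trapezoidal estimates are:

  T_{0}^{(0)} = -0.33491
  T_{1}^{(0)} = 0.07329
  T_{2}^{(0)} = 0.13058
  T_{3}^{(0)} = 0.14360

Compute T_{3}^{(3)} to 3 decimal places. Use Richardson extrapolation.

T_{1}^{(1)} = 0.07329 + (0.07329 − (-0.33491))/3 = 0.20936
T_{2}^{(1)} = (4·0.13058 − 0.07329) / 3 = 0.14968
T_{3}^{(1)} = 0.14360 + (0.14360 − 0.13058)/3 = 0.14794
T_{2}^{(2)} = 0.14968 + (0.14968 − 0.20936)/15 = 0.14570
T_{3}^{(2)} = (16·0.14794 − 0.14968) / 15 = 0.14782
T_{3}^{(3)} = (64·0.14782 − 0.14570) / 63 = 0.14785

0.148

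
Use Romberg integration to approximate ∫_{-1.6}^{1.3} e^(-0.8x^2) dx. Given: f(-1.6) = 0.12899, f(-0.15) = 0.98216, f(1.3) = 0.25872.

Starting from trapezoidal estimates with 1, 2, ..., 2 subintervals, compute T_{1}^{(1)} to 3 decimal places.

2.086

T_{0}^{(0)} (trapezoid, 1 panel, h=2.9000): 0.56218
T_{1}^{(0)} (trapezoid, 2 panels, h=1.4500): 1.70522
T_{1}^{(1)} = 1.70522 + (1.70522 − 0.56218)/3 = 2.08623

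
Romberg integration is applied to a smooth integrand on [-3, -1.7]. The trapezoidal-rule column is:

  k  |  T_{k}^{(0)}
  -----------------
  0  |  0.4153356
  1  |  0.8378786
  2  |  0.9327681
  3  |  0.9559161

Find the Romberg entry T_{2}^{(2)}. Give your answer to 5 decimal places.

T_{1}^{(1)} = (4·0.8378786 − 0.4153356) / 3 = 0.9787263
T_{2}^{(1)} = 0.9327681 + (0.9327681 − 0.8378786)/3 = 0.9643979
T_{2}^{(2)} = 0.9643979 + (0.9643979 − 0.9787263)/15 = 0.9634427

0.96344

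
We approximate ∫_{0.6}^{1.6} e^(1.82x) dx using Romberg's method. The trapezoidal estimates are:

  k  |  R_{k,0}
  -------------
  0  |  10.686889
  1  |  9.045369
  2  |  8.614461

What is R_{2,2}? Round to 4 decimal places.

R_{1,1} = (4·9.045369 − 10.686889) / 3 = 8.498196
R_{2,1} = 8.614461 + (8.614461 − 9.045369)/3 = 8.470825
R_{2,2} = 8.470825 + (8.470825 − 8.498196)/15 = 8.469000

8.4690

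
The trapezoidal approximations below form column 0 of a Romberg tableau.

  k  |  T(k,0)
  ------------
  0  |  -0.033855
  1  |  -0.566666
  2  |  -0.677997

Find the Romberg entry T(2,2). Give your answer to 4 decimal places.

Richardson extrapolation on the trapezoidal column (denominator 4−1=3):
T(1,1) = (4·(-0.566666) − (-0.033855)) / 3 = -0.744270
T(2,1) = (4·(-0.677997) − (-0.566666)) / 3 = -0.715107
T(2,2) = (16·(-0.715107) − (-0.744270)) / 15 = -0.713163

-0.7132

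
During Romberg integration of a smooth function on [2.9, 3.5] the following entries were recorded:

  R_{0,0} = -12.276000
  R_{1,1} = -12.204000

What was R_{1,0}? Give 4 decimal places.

-12.2220

From R_{1,1} = (4·R_{1,0} − R_{0,0})/3, solve for R_{1,0}:
4·R_{1,0} = 3·(-12.204000) + (-12.276000) = -48.888000
R_{1,0} = -12.222000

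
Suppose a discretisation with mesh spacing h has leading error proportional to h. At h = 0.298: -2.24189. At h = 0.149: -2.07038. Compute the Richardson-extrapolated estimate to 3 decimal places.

Extrapolated value = (2·A(h/2) − A(h)) / (2 − 1)
= (2·(-2.07038) − (-2.24189)) / 1
= -1.89887 / 1 = -1.89887

-1.899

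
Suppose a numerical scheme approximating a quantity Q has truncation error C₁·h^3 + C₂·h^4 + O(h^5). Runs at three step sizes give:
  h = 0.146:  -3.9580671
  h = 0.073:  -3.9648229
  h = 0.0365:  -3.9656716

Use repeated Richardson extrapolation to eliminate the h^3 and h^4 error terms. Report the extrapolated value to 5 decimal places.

First eliminate the h^3 term (factor 2^3 = 8):
  B₁ = (8·(-3.9648229) − (-3.9580671))/7 = -3.9657880
  B₂ = (8·(-3.9656716) − (-3.9648229))/7 = -3.9657928
Then eliminate the h^4 term (factor 2^4 = 16):
  (16·(-3.9657928) − (-3.9657880))/15 = -3.9657931

-3.96579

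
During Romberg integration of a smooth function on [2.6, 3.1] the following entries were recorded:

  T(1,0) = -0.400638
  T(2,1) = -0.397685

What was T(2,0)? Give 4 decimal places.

From T(2,1) = (4·T(2,0) − T(1,0))/3, solve for T(2,0):
4·T(2,0) = 3·(-0.397685) + (-0.400638) = -1.593693
T(2,0) = -0.398423

-0.3984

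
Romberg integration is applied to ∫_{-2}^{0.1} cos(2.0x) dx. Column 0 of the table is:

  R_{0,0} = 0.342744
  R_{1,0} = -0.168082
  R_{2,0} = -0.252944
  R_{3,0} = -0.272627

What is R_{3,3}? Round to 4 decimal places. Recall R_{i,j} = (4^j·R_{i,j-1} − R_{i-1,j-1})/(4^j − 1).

Richardson extrapolation on the trapezoidal column (denominator 4−1=3):
R_{1,1} = -0.168082 + (-0.168082 − 0.342744)/3 = -0.338357
R_{2,1} = (4·(-0.252944) − (-0.168082)) / 3 = -0.281231
R_{3,1} = -0.272627 + (-0.272627 − (-0.252944))/3 = -0.279188
R_{2,2} = -0.281231 + (-0.281231 − (-0.338357))/15 = -0.277423
R_{3,2} = -0.279188 + (-0.279188 − (-0.281231))/15 = -0.279052
R_{3,3} = -0.279052 + (-0.279052 − (-0.277423))/63 = -0.279078

-0.2791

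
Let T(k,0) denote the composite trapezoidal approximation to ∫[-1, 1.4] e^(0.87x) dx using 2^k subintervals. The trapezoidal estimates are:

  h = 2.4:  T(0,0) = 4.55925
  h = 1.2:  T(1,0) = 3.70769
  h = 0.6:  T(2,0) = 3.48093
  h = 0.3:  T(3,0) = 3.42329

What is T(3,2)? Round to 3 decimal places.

3.404

T(2,1) = 3.48093 + (3.48093 − 3.70769)/3 = 3.40534
T(3,1) = (4·3.42329 − 3.48093) / 3 = 3.40408
T(3,2) = 3.40408 + (3.40408 − 3.40534)/15 = 3.40400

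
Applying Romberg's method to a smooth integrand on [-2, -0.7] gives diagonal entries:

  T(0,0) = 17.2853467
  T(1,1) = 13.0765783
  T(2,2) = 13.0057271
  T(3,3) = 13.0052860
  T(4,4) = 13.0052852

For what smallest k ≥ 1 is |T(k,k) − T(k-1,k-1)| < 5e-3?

k = 3

|T(1,1) − T(0,0)| = 4.2087684 ≥ 5e-3
|T(2,2) − T(1,1)| = 0.0708512 ≥ 5e-3
|T(3,3) − T(2,2)| = 0.0004411 < 5e-3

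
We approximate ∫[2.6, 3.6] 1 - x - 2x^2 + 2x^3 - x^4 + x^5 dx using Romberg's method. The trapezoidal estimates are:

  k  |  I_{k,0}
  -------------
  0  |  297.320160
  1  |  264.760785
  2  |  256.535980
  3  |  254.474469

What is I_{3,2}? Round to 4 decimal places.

253.7868

Richardson extrapolation on the trapezoidal column (denominator 4−1=3):
I_{2,1} = (4·256.535980 − 264.760785) / 3 = 253.794378
I_{3,1} = (4·254.474469 − 256.535980) / 3 = 253.787299
I_{3,2} = (16·253.787299 − 253.794378) / 15 = 253.786827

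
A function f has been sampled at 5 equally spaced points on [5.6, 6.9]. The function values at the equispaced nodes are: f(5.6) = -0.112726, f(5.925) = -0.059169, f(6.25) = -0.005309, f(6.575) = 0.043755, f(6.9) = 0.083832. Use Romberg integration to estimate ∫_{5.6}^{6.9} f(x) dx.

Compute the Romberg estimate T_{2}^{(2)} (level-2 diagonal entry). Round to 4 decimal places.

-0.0110

T_{0}^{(0)} (trapezoid, 1 panel, h=1.3000): -0.018781
T_{1}^{(0)} (trapezoid, 2 panels, h=0.6500): -0.012841
T_{2}^{(0)} (trapezoid, 4 panels, h=0.3250): -0.011430
T_{1}^{(1)} = -0.012841 + (-0.012841 − (-0.018781))/3 = -0.010861
T_{2}^{(1)} = -0.011430 + (-0.011430 − (-0.012841))/3 = -0.010960
T_{2}^{(2)} = -0.010960 + (-0.010960 − (-0.010861))/15 = -0.010967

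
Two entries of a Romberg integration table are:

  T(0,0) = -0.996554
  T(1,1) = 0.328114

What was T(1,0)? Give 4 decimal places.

-0.0031

From T(1,1) = (4·T(1,0) − T(0,0))/3, solve for T(1,0):
4·T(1,0) = 3·0.328114 + (-0.996554) = -0.012212
T(1,0) = -0.003053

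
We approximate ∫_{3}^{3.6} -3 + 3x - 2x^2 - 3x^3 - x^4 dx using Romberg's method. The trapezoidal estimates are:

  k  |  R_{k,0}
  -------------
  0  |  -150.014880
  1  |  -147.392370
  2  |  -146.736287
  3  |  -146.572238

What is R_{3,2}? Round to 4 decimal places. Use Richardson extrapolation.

-146.5176

Richardson extrapolation on the trapezoidal column (denominator 4−1=3):
R_{2,1} = (4·(-146.736287) − (-147.392370)) / 3 = -146.517593
R_{3,1} = (4·(-146.572238) − (-146.736287)) / 3 = -146.517555
R_{3,2} = (16·(-146.517555) − (-146.517593)) / 15 = -146.517552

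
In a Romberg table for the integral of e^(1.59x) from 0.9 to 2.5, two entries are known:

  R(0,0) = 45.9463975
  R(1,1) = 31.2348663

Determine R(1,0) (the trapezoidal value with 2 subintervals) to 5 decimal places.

From R(1,1) = (4·R(1,0) − R(0,0))/3, solve for R(1,0):
4·R(1,0) = 3·31.2348663 + 45.9463975 = 139.6509964
R(1,0) = 34.9127491

34.91275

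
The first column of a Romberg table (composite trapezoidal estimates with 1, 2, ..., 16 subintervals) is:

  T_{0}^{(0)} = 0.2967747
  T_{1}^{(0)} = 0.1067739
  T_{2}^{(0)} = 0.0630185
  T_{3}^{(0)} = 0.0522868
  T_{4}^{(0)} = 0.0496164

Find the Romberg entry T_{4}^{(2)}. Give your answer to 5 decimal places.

0.04873

Richardson extrapolation on the trapezoidal column (denominator 4−1=3):
T_{3}^{(1)} = 0.0522868 + (0.0522868 − 0.0630185)/3 = 0.0487096
T_{4}^{(1)} = (4·0.0496164 − 0.0522868) / 3 = 0.0487263
T_{4}^{(2)} = 0.0487263 + (0.0487263 − 0.0487096)/15 = 0.0487274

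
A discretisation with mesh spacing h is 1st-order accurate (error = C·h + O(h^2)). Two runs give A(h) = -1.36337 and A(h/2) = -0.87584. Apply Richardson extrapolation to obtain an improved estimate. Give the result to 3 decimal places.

-0.388

The leading error scales as h; refining by a factor of 2 reduces it by 2^1 = 2.
Extrapolated value = (2·A(h/2) − A(h)) / (2 − 1)
= (2·(-0.87584) − (-1.36337)) / 1
= -0.38831 / 1 = -0.38831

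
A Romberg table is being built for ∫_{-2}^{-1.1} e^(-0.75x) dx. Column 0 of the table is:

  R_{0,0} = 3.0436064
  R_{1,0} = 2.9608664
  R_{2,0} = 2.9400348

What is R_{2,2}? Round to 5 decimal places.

2.93308

Richardson extrapolation on the trapezoidal column (denominator 4−1=3):
R_{1,1} = (4·2.9608664 − 3.0436064) / 3 = 2.9332864
R_{2,1} = (4·2.9400348 − 2.9608664) / 3 = 2.9330909
R_{2,2} = (16·2.9330909 − 2.9332864) / 15 = 2.9330779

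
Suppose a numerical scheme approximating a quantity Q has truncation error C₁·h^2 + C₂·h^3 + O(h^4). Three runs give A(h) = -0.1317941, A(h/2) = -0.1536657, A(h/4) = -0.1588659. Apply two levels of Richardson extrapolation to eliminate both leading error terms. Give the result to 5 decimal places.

-0.16055

First eliminate the h^2 term (factor 2^2 = 4):
  B₁ = (4·(-0.1536657) − (-0.1317941))/3 = -0.1609562
  B₂ = (4·(-0.1588659) − (-0.1536657))/3 = -0.1605993
Then eliminate the h^3 term (factor 2^3 = 8):
  (8·(-0.1605993) − (-0.1609562))/7 = -0.1605483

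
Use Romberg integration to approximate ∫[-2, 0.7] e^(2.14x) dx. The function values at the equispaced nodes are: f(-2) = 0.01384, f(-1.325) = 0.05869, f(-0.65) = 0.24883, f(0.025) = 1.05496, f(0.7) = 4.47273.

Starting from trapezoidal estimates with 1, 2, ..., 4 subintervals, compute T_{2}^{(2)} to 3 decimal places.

2.101

T_{0}^{(0)} (trapezoid, 1 panel, h=2.7000): 6.05687
T_{1}^{(0)} (trapezoid, 2 panels, h=1.3500): 3.36436
T_{2}^{(0)} (trapezoid, 4 panels, h=0.6750): 2.43389
T_{1}^{(1)} = 3.36436 + (3.36436 − 6.05687)/3 = 2.46686
T_{2}^{(1)} = 2.43389 + (2.43389 − 3.36436)/3 = 2.12373
T_{2}^{(2)} = 2.12373 + (2.12373 − 2.46686)/15 = 2.10085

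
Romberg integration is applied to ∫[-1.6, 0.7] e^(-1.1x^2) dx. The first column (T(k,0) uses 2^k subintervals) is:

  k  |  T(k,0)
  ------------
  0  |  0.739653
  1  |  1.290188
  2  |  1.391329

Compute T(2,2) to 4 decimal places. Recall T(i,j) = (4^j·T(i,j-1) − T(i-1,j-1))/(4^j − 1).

1.4218

T(1,1) = (4·1.290188 − 0.739653) / 3 = 1.473700
T(2,1) = 1.391329 + (1.391329 − 1.290188)/3 = 1.425043
T(2,2) = (16·1.425043 − 1.473700) / 15 = 1.421799
(Column j=1 coincides with Simpson's rule on the same nodes.)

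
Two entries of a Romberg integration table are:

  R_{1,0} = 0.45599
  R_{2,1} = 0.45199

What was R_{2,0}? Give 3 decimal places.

From R_{2,1} = (4·R_{2,0} − R_{1,0})/3, solve for R_{2,0}:
4·R_{2,0} = 3·0.45199 + 0.45599 = 1.81196
R_{2,0} = 0.45299

0.453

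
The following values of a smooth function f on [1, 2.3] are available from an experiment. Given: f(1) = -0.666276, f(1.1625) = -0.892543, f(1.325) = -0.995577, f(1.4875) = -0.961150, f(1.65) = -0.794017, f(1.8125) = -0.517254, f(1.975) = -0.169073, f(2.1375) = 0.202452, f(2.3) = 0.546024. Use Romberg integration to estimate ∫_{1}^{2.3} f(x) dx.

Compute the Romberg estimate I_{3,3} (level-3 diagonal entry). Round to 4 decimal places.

I_{0,0} (trapezoid, 1 panel, h=1.3000): -0.078164
I_{1,0} (trapezoid, 2 panels, h=0.6500): -0.555193
I_{2,0} (trapezoid, 4 panels, h=0.3250): -0.656108
I_{3,0} (trapezoid, 8 panels, h=0.1625): -0.680434
I_{1,1} = -0.555193 + (-0.555193 − (-0.078164))/3 = -0.714203
I_{2,1} = -0.656108 + (-0.656108 − (-0.555193))/3 = -0.689746
I_{3,1} = -0.680434 + (-0.680434 − (-0.656108))/3 = -0.688543
I_{2,2} = -0.689746 + (-0.689746 − (-0.714203))/15 = -0.688116
I_{3,2} = -0.688543 + (-0.688543 − (-0.689746))/15 = -0.688463
I_{3,3} = -0.688463 + (-0.688463 − (-0.688116))/63 = -0.688469

-0.6885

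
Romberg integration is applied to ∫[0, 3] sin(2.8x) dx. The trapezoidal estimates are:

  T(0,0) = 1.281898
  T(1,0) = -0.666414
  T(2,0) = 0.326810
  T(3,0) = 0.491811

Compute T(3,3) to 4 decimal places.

Richardson extrapolation on the trapezoidal column (denominator 4−1=3):
T(1,1) = (4·(-0.666414) − 1.281898) / 3 = -1.315851
T(2,1) = 0.326810 + (0.326810 − (-0.666414))/3 = 0.657885
T(3,1) = 0.491811 + (0.491811 − 0.326810)/3 = 0.546811
T(2,2) = (16·0.657885 − (-1.315851)) / 15 = 0.789467
T(3,2) = 0.546811 + (0.546811 − 0.657885)/15 = 0.539406
T(3,3) = 0.539406 + (0.539406 − 0.789467)/63 = 0.535437

0.5354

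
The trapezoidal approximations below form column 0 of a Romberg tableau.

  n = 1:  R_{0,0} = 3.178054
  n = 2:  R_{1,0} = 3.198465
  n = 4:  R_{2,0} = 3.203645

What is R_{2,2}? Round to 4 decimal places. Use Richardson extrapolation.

3.2054

R_{1,1} = (4·3.198465 − 3.178054) / 3 = 3.205269
R_{2,1} = 3.203645 + (3.203645 − 3.198465)/3 = 3.205372
R_{2,2} = (16·3.205372 − 3.205269) / 15 = 3.205379
(Column j=1 coincides with Simpson's rule on the same nodes.)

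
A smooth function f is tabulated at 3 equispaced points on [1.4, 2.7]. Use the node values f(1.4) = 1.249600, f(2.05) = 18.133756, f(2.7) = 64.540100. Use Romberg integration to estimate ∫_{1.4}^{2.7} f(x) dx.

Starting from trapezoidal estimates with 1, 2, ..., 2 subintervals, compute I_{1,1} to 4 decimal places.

29.9704

I_{0,0} (trapezoid, 1 panel, h=1.3000): 42.763305
I_{1,0} (trapezoid, 2 panels, h=0.6500): 33.168594
I_{1,1} = 33.168594 + (33.168594 − 42.763305)/3 = 29.970357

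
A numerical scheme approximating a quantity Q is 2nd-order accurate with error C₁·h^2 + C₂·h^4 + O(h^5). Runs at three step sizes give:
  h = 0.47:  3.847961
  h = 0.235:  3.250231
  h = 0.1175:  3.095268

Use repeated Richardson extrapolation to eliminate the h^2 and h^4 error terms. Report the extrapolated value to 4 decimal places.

3.0431

First eliminate the h^2 term (factor 2^2 = 4):
  B₁ = (4·3.250231 − 3.847961)/3 = 3.050988
  B₂ = (4·3.095268 − 3.250231)/3 = 3.043614
Then eliminate the h^4 term (factor 2^4 = 16):
  (16·3.043614 − 3.050988)/15 = 3.043122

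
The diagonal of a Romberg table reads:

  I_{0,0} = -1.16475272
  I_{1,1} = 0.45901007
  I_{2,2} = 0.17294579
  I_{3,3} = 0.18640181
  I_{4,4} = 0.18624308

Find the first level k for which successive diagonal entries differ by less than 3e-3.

|I_{1,1} − I_{0,0}| = 1.62376279 ≥ 3e-3
|I_{2,2} − I_{1,1}| = 0.28606428 ≥ 3e-3
|I_{3,3} − I_{2,2}| = 0.01345602 ≥ 3e-3
|I_{4,4} − I_{3,3}| = 0.00015873 < 3e-3

k = 4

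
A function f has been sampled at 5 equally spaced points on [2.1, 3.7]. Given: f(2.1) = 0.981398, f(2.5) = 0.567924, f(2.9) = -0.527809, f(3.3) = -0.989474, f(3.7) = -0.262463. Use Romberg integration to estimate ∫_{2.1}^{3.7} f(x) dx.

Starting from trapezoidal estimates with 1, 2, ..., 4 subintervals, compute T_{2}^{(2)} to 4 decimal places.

-0.2629

T_{0}^{(0)} (trapezoid, 1 panel, h=1.6000): 0.575148
T_{1}^{(0)} (trapezoid, 2 panels, h=0.8000): -0.134673
T_{2}^{(0)} (trapezoid, 4 panels, h=0.4000): -0.235957
T_{1}^{(1)} = -0.134673 + (-0.134673 − 0.575148)/3 = -0.371280
T_{2}^{(1)} = -0.235957 + (-0.235957 − (-0.134673))/3 = -0.269718
T_{2}^{(2)} = -0.269718 + (-0.269718 − (-0.371280))/15 = -0.262947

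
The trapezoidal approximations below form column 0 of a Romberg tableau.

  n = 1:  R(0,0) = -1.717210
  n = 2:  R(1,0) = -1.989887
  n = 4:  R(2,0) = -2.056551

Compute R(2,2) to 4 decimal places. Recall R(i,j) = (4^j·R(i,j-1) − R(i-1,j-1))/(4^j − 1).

Richardson extrapolation on the trapezoidal column (denominator 4−1=3):
R(1,1) = (4·(-1.989887) − (-1.717210)) / 3 = -2.080779
R(2,1) = (4·(-2.056551) − (-1.989887)) / 3 = -2.078772
R(2,2) = -2.078772 + (-2.078772 − (-2.080779))/15 = -2.078638
(Column j=1 coincides with Simpson's rule on the same nodes.)

-2.0786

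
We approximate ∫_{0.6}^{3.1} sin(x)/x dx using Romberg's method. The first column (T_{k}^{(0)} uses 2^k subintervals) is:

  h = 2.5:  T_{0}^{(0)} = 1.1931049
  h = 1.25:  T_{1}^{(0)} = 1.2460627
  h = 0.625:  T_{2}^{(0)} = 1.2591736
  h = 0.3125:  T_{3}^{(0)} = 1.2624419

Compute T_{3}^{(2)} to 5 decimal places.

T_{2}^{(1)} = 1.2591736 + (1.2591736 − 1.2460627)/3 = 1.2635439
T_{3}^{(1)} = (4·1.2624419 − 1.2591736) / 3 = 1.2635313
T_{3}^{(2)} = (16·1.2635313 − 1.2635439) / 15 = 1.2635305
(Column j=1 coincides with Simpson's rule on the same nodes.)

1.26353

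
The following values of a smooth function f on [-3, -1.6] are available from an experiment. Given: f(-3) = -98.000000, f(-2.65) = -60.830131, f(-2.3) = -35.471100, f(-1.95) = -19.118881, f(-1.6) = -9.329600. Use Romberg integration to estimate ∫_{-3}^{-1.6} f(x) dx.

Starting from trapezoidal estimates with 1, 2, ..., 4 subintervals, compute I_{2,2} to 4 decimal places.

-58.1051

I_{0,0} (trapezoid, 1 panel, h=1.4000): -75.130720
I_{1,0} (trapezoid, 2 panels, h=0.7000): -62.395130
I_{2,0} (trapezoid, 4 panels, h=0.3500): -59.179719
I_{1,1} = -62.395130 + (-62.395130 − (-75.130720))/3 = -58.149933
I_{2,1} = -59.179719 + (-59.179719 − (-62.395130))/3 = -58.107915
I_{2,2} = -58.107915 + (-58.107915 − (-58.149933))/15 = -58.105114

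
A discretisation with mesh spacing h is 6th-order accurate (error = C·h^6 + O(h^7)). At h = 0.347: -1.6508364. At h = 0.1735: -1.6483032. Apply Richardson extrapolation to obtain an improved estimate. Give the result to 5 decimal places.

The leading error scales as h^6; refining by a factor of 2 reduces it by 2^6 = 64.
Extrapolated value = (64·A(h/2) − A(h)) / (64 − 1)
= (64·(-1.6483032) − (-1.6508364)) / 63
= -103.8405684 / 63 = -1.6482630

-1.64826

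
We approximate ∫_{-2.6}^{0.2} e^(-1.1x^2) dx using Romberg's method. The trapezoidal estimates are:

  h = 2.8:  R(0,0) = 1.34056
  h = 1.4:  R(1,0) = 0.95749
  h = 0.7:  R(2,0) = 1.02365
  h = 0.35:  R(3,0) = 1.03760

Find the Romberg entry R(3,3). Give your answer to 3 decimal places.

1.042

Richardson extrapolation on the trapezoidal column (denominator 4−1=3):
R(1,1) = 0.95749 + (0.95749 − 1.34056)/3 = 0.82980
R(2,1) = (4·1.02365 − 0.95749) / 3 = 1.04570
R(3,1) = 1.03760 + (1.03760 − 1.02365)/3 = 1.04225
R(2,2) = (16·1.04570 − 0.82980) / 15 = 1.06009
R(3,2) = (16·1.04225 − 1.04570) / 15 = 1.04202
R(3,3) = (64·1.04202 − 1.06009) / 63 = 1.04173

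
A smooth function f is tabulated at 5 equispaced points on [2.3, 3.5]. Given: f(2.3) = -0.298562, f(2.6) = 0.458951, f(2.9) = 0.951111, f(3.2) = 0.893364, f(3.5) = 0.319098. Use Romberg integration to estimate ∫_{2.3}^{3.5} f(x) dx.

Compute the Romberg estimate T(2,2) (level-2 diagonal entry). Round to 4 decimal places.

0.7311

T(0,0) (trapezoid, 1 panel, h=1.2000): 0.012322
T(1,0) (trapezoid, 2 panels, h=0.6000): 0.576827
T(2,0) (trapezoid, 4 panels, h=0.3000): 0.694108
T(1,1) = 0.576827 + (0.576827 − 0.012322)/3 = 0.764995
T(2,1) = 0.694108 + (0.694108 − 0.576827)/3 = 0.733202
T(2,2) = 0.733202 + (0.733202 − 0.764995)/15 = 0.731082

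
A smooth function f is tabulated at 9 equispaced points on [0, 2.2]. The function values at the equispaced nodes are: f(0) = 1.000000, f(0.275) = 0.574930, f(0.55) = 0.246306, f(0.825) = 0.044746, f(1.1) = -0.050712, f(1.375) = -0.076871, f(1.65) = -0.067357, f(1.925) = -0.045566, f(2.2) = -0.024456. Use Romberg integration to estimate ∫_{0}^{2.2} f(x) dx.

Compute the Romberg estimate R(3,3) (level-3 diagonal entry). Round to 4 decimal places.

0.2956

R(0,0) (trapezoid, 1 panel, h=2.2000): 1.073098
R(1,0) (trapezoid, 2 panels, h=1.1000): 0.480766
R(2,0) (trapezoid, 4 panels, h=0.5500): 0.338805
R(3,0) (trapezoid, 8 panels, h=0.2750): 0.306143
R(1,1) = 0.480766 + (0.480766 − 1.073098)/3 = 0.283322
R(2,1) = 0.338805 + (0.338805 − 0.480766)/3 = 0.291485
R(3,1) = 0.306143 + (0.306143 − 0.338805)/3 = 0.295256
R(2,2) = 0.291485 + (0.291485 − 0.283322)/15 = 0.292029
R(3,2) = 0.295256 + (0.295256 − 0.291485)/15 = 0.295507
R(3,3) = 0.295507 + (0.295507 − 0.292029)/63 = 0.295562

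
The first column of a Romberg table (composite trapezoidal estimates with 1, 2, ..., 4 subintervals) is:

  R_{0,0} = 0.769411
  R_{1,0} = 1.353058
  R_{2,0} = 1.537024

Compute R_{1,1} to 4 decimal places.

1.5476

R_{1,1} = (4·1.353058 − 0.769411) / 3 = 1.547607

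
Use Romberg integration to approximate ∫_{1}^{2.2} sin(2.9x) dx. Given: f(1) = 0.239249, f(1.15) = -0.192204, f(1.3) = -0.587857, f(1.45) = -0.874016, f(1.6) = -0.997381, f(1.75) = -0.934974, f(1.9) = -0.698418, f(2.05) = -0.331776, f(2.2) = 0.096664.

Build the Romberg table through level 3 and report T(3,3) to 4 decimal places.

T(0,0) (trapezoid, 1 panel, h=1.2000): 0.201548
T(1,0) (trapezoid, 2 panels, h=0.6000): -0.497655
T(2,0) (trapezoid, 4 panels, h=0.3000): -0.634710
T(3,0) (trapezoid, 8 panels, h=0.1500): -0.667300
T(1,1) = -0.497655 + (-0.497655 − 0.201548)/3 = -0.730723
T(2,1) = -0.634710 + (-0.634710 − (-0.497655))/3 = -0.680395
T(3,1) = -0.667300 + (-0.667300 − (-0.634710))/3 = -0.678163
T(2,2) = -0.680395 + (-0.680395 − (-0.730723))/15 = -0.677040
T(3,2) = -0.678163 + (-0.678163 − (-0.680395))/15 = -0.678014
T(3,3) = -0.678014 + (-0.678014 − (-0.677040))/63 = -0.678029

-0.6780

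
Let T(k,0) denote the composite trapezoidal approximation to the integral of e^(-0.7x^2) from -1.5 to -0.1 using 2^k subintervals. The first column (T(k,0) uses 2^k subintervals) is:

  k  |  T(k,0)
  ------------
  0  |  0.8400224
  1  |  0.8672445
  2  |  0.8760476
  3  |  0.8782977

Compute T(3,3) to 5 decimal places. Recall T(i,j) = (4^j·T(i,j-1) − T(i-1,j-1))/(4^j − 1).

0.87905

T(1,1) = 0.8672445 + (0.8672445 − 0.8400224)/3 = 0.8763185
T(2,1) = (4·0.8760476 − 0.8672445) / 3 = 0.8789820
T(3,1) = 0.8782977 + (0.8782977 − 0.8760476)/3 = 0.8790477
T(2,2) = 0.8789820 + (0.8789820 − 0.8763185)/15 = 0.8791596
T(3,2) = (16·0.8790477 − 0.8789820) / 15 = 0.8790521
T(3,3) = 0.8790521 + (0.8790521 − 0.8791596)/63 = 0.8790504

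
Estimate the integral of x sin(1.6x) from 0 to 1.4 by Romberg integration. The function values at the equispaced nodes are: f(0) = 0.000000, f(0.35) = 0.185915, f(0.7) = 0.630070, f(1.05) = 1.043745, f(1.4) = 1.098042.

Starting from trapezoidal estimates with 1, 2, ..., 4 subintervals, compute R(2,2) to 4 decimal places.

R(0,0) (trapezoid, 1 panel, h=1.4000): 0.768629
R(1,0) (trapezoid, 2 panels, h=0.7000): 0.825364
R(2,0) (trapezoid, 4 panels, h=0.3500): 0.843063
R(1,1) = 0.825364 + (0.825364 − 0.768629)/3 = 0.844276
R(2,1) = 0.843063 + (0.843063 − 0.825364)/3 = 0.848963
R(2,2) = 0.848963 + (0.848963 − 0.844276)/15 = 0.849275

0.8493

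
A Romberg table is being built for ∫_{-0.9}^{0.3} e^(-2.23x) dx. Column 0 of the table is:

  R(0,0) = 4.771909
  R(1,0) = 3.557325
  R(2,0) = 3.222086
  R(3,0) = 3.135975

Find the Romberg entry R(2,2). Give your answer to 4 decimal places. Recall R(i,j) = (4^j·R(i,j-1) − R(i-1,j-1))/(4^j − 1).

3.1075

Richardson extrapolation on the trapezoidal column (denominator 4−1=3):
R(1,1) = 3.557325 + (3.557325 − 4.771909)/3 = 3.152464
R(2,1) = (4·3.222086 − 3.557325) / 3 = 3.110340
R(2,2) = (16·3.110340 − 3.152464) / 15 = 3.107532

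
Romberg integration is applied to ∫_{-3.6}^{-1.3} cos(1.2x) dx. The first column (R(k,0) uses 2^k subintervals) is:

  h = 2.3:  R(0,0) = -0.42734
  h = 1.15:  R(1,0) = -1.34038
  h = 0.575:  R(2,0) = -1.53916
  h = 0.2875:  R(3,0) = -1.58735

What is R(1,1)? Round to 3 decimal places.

-1.645

Richardson extrapolation on the trapezoidal column (denominator 4−1=3):
R(1,1) = -1.34038 + (-1.34038 − (-0.42734))/3 = -1.64473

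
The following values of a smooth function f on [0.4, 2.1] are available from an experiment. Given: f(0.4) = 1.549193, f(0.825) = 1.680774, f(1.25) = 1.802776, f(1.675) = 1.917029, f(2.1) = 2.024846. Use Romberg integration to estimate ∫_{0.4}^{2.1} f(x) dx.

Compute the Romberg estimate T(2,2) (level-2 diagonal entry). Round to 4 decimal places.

3.0559

T(0,0) (trapezoid, 1 panel, h=1.7000): 3.037933
T(1,0) (trapezoid, 2 panels, h=0.8500): 3.051326
T(2,0) (trapezoid, 4 panels, h=0.4250): 3.054729
T(1,1) = 3.051326 + (3.051326 − 3.037933)/3 = 3.055790
T(2,1) = 3.054729 + (3.054729 − 3.051326)/3 = 3.055863
T(2,2) = 3.055863 + (3.055863 − 3.055790)/15 = 3.055868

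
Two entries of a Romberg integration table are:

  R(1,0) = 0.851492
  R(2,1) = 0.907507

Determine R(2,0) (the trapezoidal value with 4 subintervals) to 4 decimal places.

0.8935

From R(2,1) = (4·R(2,0) − R(1,0))/3, solve for R(2,0):
4·R(2,0) = 3·0.907507 + 0.851492 = 3.574013
R(2,0) = 0.893503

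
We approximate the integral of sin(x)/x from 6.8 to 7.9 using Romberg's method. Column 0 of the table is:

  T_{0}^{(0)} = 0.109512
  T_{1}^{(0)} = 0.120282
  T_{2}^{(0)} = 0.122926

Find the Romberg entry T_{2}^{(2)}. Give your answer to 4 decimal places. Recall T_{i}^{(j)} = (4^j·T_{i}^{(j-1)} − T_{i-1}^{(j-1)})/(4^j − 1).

T_{1}^{(1)} = 0.120282 + (0.120282 − 0.109512)/3 = 0.123872
T_{2}^{(1)} = 0.122926 + (0.122926 − 0.120282)/3 = 0.123807
T_{2}^{(2)} = (16·0.123807 − 0.123872) / 15 = 0.123803

0.1238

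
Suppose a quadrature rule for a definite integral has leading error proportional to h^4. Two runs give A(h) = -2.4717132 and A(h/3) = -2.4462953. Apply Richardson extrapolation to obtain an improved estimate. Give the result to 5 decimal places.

-2.44598

The leading error scales as h^4; refining by a factor of 3 reduces it by 3^4 = 81.
Extrapolated value = (81·A(h/3) − A(h)) / (81 − 1)
= (81·(-2.4462953) − (-2.4717132)) / 80
= -195.6782061 / 80 = -2.4459776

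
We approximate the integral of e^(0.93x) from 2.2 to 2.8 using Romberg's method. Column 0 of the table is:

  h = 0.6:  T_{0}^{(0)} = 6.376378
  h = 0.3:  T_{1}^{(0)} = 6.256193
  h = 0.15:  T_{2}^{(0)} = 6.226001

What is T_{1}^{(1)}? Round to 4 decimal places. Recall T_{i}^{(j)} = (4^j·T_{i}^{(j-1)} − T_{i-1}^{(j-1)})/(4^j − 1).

Richardson extrapolation on the trapezoidal column (denominator 4−1=3):
T_{1}^{(1)} = (4·6.256193 − 6.376378) / 3 = 6.216131

6.2161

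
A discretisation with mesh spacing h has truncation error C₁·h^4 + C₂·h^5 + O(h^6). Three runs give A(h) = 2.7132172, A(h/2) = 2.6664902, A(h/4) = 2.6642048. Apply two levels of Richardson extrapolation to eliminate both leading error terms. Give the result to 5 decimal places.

First eliminate the h^4 term (factor 2^4 = 16):
  B₁ = (16·2.6664902 − 2.7132172)/15 = 2.6633751
  B₂ = (16·2.6642048 − 2.6664902)/15 = 2.6640524
Then eliminate the h^5 term (factor 2^5 = 32):
  (32·2.6640524 − 2.6633751)/31 = 2.6640742

2.66407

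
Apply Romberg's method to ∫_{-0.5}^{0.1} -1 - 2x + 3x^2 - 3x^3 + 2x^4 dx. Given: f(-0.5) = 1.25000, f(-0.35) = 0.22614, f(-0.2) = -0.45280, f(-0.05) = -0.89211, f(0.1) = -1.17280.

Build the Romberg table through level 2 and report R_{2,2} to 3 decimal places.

-0.175

R_{0,0} (trapezoid, 1 panel, h=0.6000): 0.02316
R_{1,0} (trapezoid, 2 panels, h=0.3000): -0.12426
R_{2,0} (trapezoid, 4 panels, h=0.1500): -0.16203
R_{1,1} = -0.12426 + (-0.12426 − 0.02316)/3 = -0.17340
R_{2,1} = -0.16203 + (-0.16203 − (-0.12426))/3 = -0.17462
R_{2,2} = -0.17462 + (-0.17462 − (-0.17340))/15 = -0.17470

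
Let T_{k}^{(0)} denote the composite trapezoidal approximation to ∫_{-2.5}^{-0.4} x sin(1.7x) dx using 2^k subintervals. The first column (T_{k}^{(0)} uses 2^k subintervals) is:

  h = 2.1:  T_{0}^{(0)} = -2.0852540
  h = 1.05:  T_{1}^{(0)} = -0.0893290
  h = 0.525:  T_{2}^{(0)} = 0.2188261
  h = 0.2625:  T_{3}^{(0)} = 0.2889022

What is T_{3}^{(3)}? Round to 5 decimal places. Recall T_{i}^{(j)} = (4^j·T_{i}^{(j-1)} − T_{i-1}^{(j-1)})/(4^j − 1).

Richardson extrapolation on the trapezoidal column (denominator 4−1=3):
T_{1}^{(1)} = (4·(-0.0893290) − (-2.0852540)) / 3 = 0.5759793
T_{2}^{(1)} = 0.2188261 + (0.2188261 − (-0.0893290))/3 = 0.3215445
T_{3}^{(1)} = 0.2889022 + (0.2889022 − 0.2188261)/3 = 0.3122609
T_{2}^{(2)} = (16·0.3215445 − 0.5759793) / 15 = 0.3045822
T_{3}^{(2)} = (16·0.3122609 − 0.3215445) / 15 = 0.3116420
T_{3}^{(3)} = 0.3116420 + (0.3116420 − 0.3045822)/63 = 0.3117541

0.31175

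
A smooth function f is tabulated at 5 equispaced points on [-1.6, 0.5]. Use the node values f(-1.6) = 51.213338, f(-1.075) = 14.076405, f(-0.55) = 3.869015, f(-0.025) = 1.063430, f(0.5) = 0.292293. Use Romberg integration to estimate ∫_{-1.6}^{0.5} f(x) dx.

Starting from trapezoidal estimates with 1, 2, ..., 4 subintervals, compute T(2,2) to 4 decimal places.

20.8003

T(0,0) (trapezoid, 1 panel, h=2.1000): 54.080913
T(1,0) (trapezoid, 2 panels, h=1.0500): 31.102922
T(2,0) (trapezoid, 4 panels, h=0.5250): 23.499874
T(1,1) = 31.102922 + (31.102922 − 54.080913)/3 = 23.443592
T(2,1) = 23.499874 + (23.499874 − 31.102922)/3 = 20.965525
T(2,2) = 20.965525 + (20.965525 − 23.443592)/15 = 20.800321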